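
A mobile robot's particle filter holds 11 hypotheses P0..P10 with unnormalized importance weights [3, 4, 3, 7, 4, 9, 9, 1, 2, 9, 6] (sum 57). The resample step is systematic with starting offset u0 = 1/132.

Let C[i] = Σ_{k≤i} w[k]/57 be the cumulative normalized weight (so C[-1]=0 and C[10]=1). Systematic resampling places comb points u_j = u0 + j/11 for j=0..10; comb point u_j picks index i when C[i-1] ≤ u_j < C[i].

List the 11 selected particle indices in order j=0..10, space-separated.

C = [1/19, 7/57, 10/57, 17/57, 7/19, 10/19, 13/19, 40/57, 14/19, 17/19, 1]
j=0: u_0=1/132 ∈ [0, 1/19) → index 0
j=1: u_1=13/132 ∈ [1/19, 7/57) → index 1
j=2: u_2=25/132 ∈ [10/57, 17/57) → index 3
j=3: u_3=37/132 ∈ [10/57, 17/57) → index 3
j=4: u_4=49/132 ∈ [7/19, 10/19) → index 5
j=5: u_5=61/132 ∈ [7/19, 10/19) → index 5
j=6: u_6=73/132 ∈ [10/19, 13/19) → index 6
j=7: u_7=85/132 ∈ [10/19, 13/19) → index 6
j=8: u_8=97/132 ∈ [40/57, 14/19) → index 8
j=9: u_9=109/132 ∈ [14/19, 17/19) → index 9
j=10: u_10=11/12 ∈ [17/19, 1) → index 10

0 1 3 3 5 5 6 6 8 9 10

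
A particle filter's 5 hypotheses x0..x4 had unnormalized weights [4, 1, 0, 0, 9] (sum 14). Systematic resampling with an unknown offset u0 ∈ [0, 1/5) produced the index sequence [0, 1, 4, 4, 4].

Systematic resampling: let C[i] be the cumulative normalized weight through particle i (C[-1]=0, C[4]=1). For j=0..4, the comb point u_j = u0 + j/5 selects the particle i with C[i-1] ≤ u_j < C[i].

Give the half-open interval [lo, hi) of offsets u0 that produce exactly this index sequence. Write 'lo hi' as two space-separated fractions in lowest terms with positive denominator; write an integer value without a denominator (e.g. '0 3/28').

C = [2/7, 5/14, 5/14, 5/14, 1]
j=0 picked index 0: u0 ∈ [0, 2/7)
j=1 picked index 1: u0 ∈ [3/35, 11/70)
j=2 picked index 4: u0 ∈ [-3/70, 3/5)
j=3 picked index 4: u0 ∈ [-17/70, 2/5)
j=4 picked index 4: u0 ∈ [-31/70, 1/5)
intersection: [3/35, 11/70)

3/35 11/70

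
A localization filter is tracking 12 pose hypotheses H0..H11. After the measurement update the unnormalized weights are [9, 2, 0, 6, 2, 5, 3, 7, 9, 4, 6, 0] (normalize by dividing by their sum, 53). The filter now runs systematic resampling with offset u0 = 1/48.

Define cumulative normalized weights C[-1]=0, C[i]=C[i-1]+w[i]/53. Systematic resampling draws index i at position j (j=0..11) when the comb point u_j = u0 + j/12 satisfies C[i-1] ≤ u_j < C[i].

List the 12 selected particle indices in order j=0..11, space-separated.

0 0 1 3 4 5 7 7 8 8 9 10

C = [9/53, 11/53, 11/53, 17/53, 19/53, 24/53, 27/53, 34/53, 43/53, 47/53, 1, 1]
j=0: u_0=1/48 ∈ [0, 9/53) → index 0
j=1: u_1=5/48 ∈ [0, 9/53) → index 0
j=2: u_2=3/16 ∈ [9/53, 11/53) → index 1
j=3: u_3=13/48 ∈ [11/53, 17/53) → index 3
j=4: u_4=17/48 ∈ [17/53, 19/53) → index 4
j=5: u_5=7/16 ∈ [19/53, 24/53) → index 5
j=6: u_6=25/48 ∈ [27/53, 34/53) → index 7
j=7: u_7=29/48 ∈ [27/53, 34/53) → index 7
j=8: u_8=11/16 ∈ [34/53, 43/53) → index 8
j=9: u_9=37/48 ∈ [34/53, 43/53) → index 8
j=10: u_10=41/48 ∈ [43/53, 47/53) → index 9
j=11: u_11=15/16 ∈ [47/53, 1) → index 10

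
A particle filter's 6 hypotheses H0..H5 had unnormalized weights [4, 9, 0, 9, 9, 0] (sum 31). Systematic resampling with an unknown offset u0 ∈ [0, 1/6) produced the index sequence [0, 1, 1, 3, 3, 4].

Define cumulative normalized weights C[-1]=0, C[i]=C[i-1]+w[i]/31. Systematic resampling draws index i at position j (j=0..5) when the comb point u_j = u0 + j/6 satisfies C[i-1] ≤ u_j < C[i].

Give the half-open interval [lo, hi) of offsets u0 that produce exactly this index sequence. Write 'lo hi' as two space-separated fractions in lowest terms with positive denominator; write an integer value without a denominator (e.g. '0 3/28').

C = [4/31, 13/31, 13/31, 22/31, 1, 1]
j=0 picked index 0: u0 ∈ [0, 4/31)
j=1 picked index 1: u0 ∈ [-7/186, 47/186)
j=2 picked index 1: u0 ∈ [-19/93, 8/93)
j=3 picked index 3: u0 ∈ [-5/62, 13/62)
j=4 picked index 3: u0 ∈ [-23/93, 4/93)
j=5 picked index 4: u0 ∈ [-23/186, 1/6)
intersection: [0, 4/93)

0 4/93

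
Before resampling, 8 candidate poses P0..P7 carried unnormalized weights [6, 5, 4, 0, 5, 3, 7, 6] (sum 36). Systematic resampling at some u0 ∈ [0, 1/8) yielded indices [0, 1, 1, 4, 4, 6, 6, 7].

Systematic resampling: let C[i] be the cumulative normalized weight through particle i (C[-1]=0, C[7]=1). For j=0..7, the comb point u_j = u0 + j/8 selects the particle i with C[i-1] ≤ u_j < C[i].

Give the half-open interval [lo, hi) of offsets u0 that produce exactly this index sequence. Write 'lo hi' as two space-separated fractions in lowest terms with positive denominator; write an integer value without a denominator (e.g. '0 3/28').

1/24 1/18

C = [1/6, 11/36, 5/12, 5/12, 5/9, 23/36, 5/6, 1]
j=0 picked index 0: u0 ∈ [0, 1/6)
j=1 picked index 1: u0 ∈ [1/24, 13/72)
j=2 picked index 1: u0 ∈ [-1/12, 1/18)
j=3 picked index 4: u0 ∈ [1/24, 13/72)
j=4 picked index 4: u0 ∈ [-1/12, 1/18)
j=5 picked index 6: u0 ∈ [1/72, 5/24)
j=6 picked index 6: u0 ∈ [-1/9, 1/12)
j=7 picked index 7: u0 ∈ [-1/24, 1/8)
intersection: [1/24, 1/18)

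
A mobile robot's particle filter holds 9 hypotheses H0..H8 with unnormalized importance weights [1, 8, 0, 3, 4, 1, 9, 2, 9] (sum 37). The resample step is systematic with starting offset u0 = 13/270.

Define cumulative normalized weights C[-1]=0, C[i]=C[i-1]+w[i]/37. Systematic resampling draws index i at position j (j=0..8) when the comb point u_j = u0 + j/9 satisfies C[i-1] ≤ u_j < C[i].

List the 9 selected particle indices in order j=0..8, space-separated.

1 1 3 4 6 6 7 8 8

C = [1/37, 9/37, 9/37, 12/37, 16/37, 17/37, 26/37, 28/37, 1]
j=0: u_0=13/270 ∈ [1/37, 9/37) → index 1
j=1: u_1=43/270 ∈ [1/37, 9/37) → index 1
j=2: u_2=73/270 ∈ [9/37, 12/37) → index 3
j=3: u_3=103/270 ∈ [12/37, 16/37) → index 4
j=4: u_4=133/270 ∈ [17/37, 26/37) → index 6
j=5: u_5=163/270 ∈ [17/37, 26/37) → index 6
j=6: u_6=193/270 ∈ [26/37, 28/37) → index 7
j=7: u_7=223/270 ∈ [28/37, 1) → index 8
j=8: u_8=253/270 ∈ [28/37, 1) → index 8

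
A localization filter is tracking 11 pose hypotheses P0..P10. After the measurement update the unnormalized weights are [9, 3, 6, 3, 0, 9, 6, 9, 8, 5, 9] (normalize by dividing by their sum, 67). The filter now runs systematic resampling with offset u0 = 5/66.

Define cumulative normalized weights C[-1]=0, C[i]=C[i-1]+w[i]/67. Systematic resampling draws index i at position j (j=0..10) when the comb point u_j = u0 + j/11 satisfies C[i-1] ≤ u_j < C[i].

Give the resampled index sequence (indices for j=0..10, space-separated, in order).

0 1 2 5 5 6 7 8 9 10 10

C = [9/67, 12/67, 18/67, 21/67, 21/67, 30/67, 36/67, 45/67, 53/67, 58/67, 1]
j=0: u_0=5/66 ∈ [0, 9/67) → index 0
j=1: u_1=1/6 ∈ [9/67, 12/67) → index 1
j=2: u_2=17/66 ∈ [12/67, 18/67) → index 2
j=3: u_3=23/66 ∈ [21/67, 30/67) → index 5
j=4: u_4=29/66 ∈ [21/67, 30/67) → index 5
j=5: u_5=35/66 ∈ [30/67, 36/67) → index 6
j=6: u_6=41/66 ∈ [36/67, 45/67) → index 7
j=7: u_7=47/66 ∈ [45/67, 53/67) → index 8
j=8: u_8=53/66 ∈ [53/67, 58/67) → index 9
j=9: u_9=59/66 ∈ [58/67, 1) → index 10
j=10: u_10=65/66 ∈ [58/67, 1) → index 10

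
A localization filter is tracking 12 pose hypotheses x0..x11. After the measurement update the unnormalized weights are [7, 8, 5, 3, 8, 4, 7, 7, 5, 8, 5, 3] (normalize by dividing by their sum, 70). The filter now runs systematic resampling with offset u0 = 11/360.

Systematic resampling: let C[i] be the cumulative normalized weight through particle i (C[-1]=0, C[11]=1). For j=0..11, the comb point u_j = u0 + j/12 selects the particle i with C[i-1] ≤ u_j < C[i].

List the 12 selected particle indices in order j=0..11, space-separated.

C = [1/10, 3/14, 2/7, 23/70, 31/70, 1/2, 3/5, 7/10, 27/35, 31/35, 67/70, 1]
j=0: u_0=11/360 ∈ [0, 1/10) → index 0
j=1: u_1=41/360 ∈ [1/10, 3/14) → index 1
j=2: u_2=71/360 ∈ [1/10, 3/14) → index 1
j=3: u_3=101/360 ∈ [3/14, 2/7) → index 2
j=4: u_4=131/360 ∈ [23/70, 31/70) → index 4
j=5: u_5=161/360 ∈ [31/70, 1/2) → index 5
j=6: u_6=191/360 ∈ [1/2, 3/5) → index 6
j=7: u_7=221/360 ∈ [3/5, 7/10) → index 7
j=8: u_8=251/360 ∈ [3/5, 7/10) → index 7
j=9: u_9=281/360 ∈ [27/35, 31/35) → index 9
j=10: u_10=311/360 ∈ [27/35, 31/35) → index 9
j=11: u_11=341/360 ∈ [31/35, 67/70) → index 10

0 1 1 2 4 5 6 7 7 9 9 10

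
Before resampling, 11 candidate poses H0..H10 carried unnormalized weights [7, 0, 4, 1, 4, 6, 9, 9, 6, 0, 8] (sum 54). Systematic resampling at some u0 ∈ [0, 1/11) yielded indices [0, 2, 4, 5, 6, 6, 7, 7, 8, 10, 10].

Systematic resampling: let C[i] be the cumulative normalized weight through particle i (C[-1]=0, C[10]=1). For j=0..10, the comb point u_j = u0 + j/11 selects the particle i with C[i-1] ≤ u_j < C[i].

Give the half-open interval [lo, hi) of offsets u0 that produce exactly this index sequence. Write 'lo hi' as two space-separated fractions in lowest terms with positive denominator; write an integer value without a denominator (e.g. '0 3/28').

13/297 1/11

C = [7/54, 7/54, 11/54, 2/9, 8/27, 11/27, 31/54, 20/27, 23/27, 23/27, 1]
j=0 picked index 0: u0 ∈ [0, 7/54)
j=1 picked index 2: u0 ∈ [23/594, 67/594)
j=2 picked index 4: u0 ∈ [4/99, 34/297)
j=3 picked index 5: u0 ∈ [7/297, 40/297)
j=4 picked index 6: u0 ∈ [13/297, 125/594)
j=5 picked index 6: u0 ∈ [-14/297, 71/594)
j=6 picked index 7: u0 ∈ [17/594, 58/297)
j=7 picked index 7: u0 ∈ [-37/594, 31/297)
j=8 picked index 8: u0 ∈ [4/297, 37/297)
j=9 picked index 10: u0 ∈ [10/297, 2/11)
j=10 picked index 10: u0 ∈ [-17/297, 1/11)
intersection: [13/297, 1/11)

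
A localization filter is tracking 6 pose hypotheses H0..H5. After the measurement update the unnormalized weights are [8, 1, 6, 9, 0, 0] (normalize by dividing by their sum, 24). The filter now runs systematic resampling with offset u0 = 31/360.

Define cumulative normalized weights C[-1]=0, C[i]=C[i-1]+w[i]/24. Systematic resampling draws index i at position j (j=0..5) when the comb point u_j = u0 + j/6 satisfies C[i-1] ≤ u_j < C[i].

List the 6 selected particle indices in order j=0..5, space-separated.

0 0 2 2 3 3

C = [1/3, 3/8, 5/8, 1, 1, 1]
j=0: u_0=31/360 ∈ [0, 1/3) → index 0
j=1: u_1=91/360 ∈ [0, 1/3) → index 0
j=2: u_2=151/360 ∈ [3/8, 5/8) → index 2
j=3: u_3=211/360 ∈ [3/8, 5/8) → index 2
j=4: u_4=271/360 ∈ [5/8, 1) → index 3
j=5: u_5=331/360 ∈ [5/8, 1) → index 3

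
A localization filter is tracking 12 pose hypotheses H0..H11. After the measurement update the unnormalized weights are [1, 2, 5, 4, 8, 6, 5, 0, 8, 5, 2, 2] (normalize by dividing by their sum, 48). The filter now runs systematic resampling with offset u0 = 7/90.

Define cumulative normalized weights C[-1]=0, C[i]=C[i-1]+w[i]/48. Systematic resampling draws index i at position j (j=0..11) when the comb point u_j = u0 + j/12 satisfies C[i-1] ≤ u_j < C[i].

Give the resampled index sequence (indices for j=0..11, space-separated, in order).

2 2 3 4 4 5 6 8 8 9 9 11

C = [1/48, 1/16, 1/6, 1/4, 5/12, 13/24, 31/48, 31/48, 13/16, 11/12, 23/24, 1]
j=0: u_0=7/90 ∈ [1/16, 1/6) → index 2
j=1: u_1=29/180 ∈ [1/16, 1/6) → index 2
j=2: u_2=11/45 ∈ [1/6, 1/4) → index 3
j=3: u_3=59/180 ∈ [1/4, 5/12) → index 4
j=4: u_4=37/90 ∈ [1/4, 5/12) → index 4
j=5: u_5=89/180 ∈ [5/12, 13/24) → index 5
j=6: u_6=26/45 ∈ [13/24, 31/48) → index 6
j=7: u_7=119/180 ∈ [31/48, 13/16) → index 8
j=8: u_8=67/90 ∈ [31/48, 13/16) → index 8
j=9: u_9=149/180 ∈ [13/16, 11/12) → index 9
j=10: u_10=41/45 ∈ [13/16, 11/12) → index 9
j=11: u_11=179/180 ∈ [23/24, 1) → index 11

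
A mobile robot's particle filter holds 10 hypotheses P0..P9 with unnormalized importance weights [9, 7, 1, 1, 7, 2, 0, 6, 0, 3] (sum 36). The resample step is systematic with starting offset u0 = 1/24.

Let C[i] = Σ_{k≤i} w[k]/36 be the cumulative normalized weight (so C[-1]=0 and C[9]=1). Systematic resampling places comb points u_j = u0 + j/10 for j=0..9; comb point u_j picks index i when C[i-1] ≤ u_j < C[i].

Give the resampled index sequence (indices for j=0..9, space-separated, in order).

C = [1/4, 4/9, 17/36, 1/2, 25/36, 3/4, 3/4, 11/12, 11/12, 1]
j=0: u_0=1/24 ∈ [0, 1/4) → index 0
j=1: u_1=17/120 ∈ [0, 1/4) → index 0
j=2: u_2=29/120 ∈ [0, 1/4) → index 0
j=3: u_3=41/120 ∈ [1/4, 4/9) → index 1
j=4: u_4=53/120 ∈ [1/4, 4/9) → index 1
j=5: u_5=13/24 ∈ [1/2, 25/36) → index 4
j=6: u_6=77/120 ∈ [1/2, 25/36) → index 4
j=7: u_7=89/120 ∈ [25/36, 3/4) → index 5
j=8: u_8=101/120 ∈ [3/4, 11/12) → index 7
j=9: u_9=113/120 ∈ [11/12, 1) → index 9

0 0 0 1 1 4 4 5 7 9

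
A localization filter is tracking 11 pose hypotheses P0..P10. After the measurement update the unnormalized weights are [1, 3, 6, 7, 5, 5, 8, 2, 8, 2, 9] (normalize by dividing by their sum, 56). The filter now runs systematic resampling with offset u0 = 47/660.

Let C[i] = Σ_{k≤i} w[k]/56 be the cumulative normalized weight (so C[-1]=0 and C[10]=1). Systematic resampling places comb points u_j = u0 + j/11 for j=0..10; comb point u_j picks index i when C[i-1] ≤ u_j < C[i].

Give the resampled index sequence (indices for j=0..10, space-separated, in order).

C = [1/56, 1/14, 5/28, 17/56, 11/28, 27/56, 5/8, 37/56, 45/56, 47/56, 1]
j=0: u_0=47/660 ∈ [1/56, 1/14) → index 1
j=1: u_1=107/660 ∈ [1/14, 5/28) → index 2
j=2: u_2=167/660 ∈ [5/28, 17/56) → index 3
j=3: u_3=227/660 ∈ [17/56, 11/28) → index 4
j=4: u_4=287/660 ∈ [11/28, 27/56) → index 5
j=5: u_5=347/660 ∈ [27/56, 5/8) → index 6
j=6: u_6=37/60 ∈ [27/56, 5/8) → index 6
j=7: u_7=467/660 ∈ [37/56, 45/56) → index 8
j=8: u_8=527/660 ∈ [37/56, 45/56) → index 8
j=9: u_9=587/660 ∈ [47/56, 1) → index 10
j=10: u_10=647/660 ∈ [47/56, 1) → index 10

1 2 3 4 5 6 6 8 8 10 10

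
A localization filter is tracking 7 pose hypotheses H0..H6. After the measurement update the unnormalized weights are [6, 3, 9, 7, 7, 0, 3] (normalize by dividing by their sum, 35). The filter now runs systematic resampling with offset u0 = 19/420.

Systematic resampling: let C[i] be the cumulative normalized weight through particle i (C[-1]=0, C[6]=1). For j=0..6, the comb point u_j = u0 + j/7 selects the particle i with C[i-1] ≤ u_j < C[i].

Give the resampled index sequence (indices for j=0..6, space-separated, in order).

0 1 2 2 3 4 4

C = [6/35, 9/35, 18/35, 5/7, 32/35, 32/35, 1]
j=0: u_0=19/420 ∈ [0, 6/35) → index 0
j=1: u_1=79/420 ∈ [6/35, 9/35) → index 1
j=2: u_2=139/420 ∈ [9/35, 18/35) → index 2
j=3: u_3=199/420 ∈ [9/35, 18/35) → index 2
j=4: u_4=37/60 ∈ [18/35, 5/7) → index 3
j=5: u_5=319/420 ∈ [5/7, 32/35) → index 4
j=6: u_6=379/420 ∈ [5/7, 32/35) → index 4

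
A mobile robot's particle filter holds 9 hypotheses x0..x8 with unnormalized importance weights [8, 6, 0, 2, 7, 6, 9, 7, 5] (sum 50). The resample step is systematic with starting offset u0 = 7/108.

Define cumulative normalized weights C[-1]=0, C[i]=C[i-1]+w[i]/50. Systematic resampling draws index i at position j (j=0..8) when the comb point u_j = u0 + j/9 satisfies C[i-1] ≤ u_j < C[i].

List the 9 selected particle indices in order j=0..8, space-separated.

C = [4/25, 7/25, 7/25, 8/25, 23/50, 29/50, 19/25, 9/10, 1]
j=0: u_0=7/108 ∈ [0, 4/25) → index 0
j=1: u_1=19/108 ∈ [4/25, 7/25) → index 1
j=2: u_2=31/108 ∈ [7/25, 8/25) → index 3
j=3: u_3=43/108 ∈ [8/25, 23/50) → index 4
j=4: u_4=55/108 ∈ [23/50, 29/50) → index 5
j=5: u_5=67/108 ∈ [29/50, 19/25) → index 6
j=6: u_6=79/108 ∈ [29/50, 19/25) → index 6
j=7: u_7=91/108 ∈ [19/25, 9/10) → index 7
j=8: u_8=103/108 ∈ [9/10, 1) → index 8

0 1 3 4 5 6 6 7 8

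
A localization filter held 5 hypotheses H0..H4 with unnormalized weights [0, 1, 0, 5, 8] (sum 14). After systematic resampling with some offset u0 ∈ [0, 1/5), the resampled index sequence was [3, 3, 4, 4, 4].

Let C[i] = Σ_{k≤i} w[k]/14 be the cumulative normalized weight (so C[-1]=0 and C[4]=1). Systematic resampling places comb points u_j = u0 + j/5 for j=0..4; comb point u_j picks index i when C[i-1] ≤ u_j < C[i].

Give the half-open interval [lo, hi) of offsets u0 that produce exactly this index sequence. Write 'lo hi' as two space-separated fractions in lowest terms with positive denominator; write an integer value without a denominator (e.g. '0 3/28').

1/14 1/5

C = [0, 1/14, 1/14, 3/7, 1]
j=0 picked index 3: u0 ∈ [1/14, 3/7)
j=1 picked index 3: u0 ∈ [-9/70, 8/35)
j=2 picked index 4: u0 ∈ [1/35, 3/5)
j=3 picked index 4: u0 ∈ [-6/35, 2/5)
j=4 picked index 4: u0 ∈ [-13/35, 1/5)
intersection: [1/14, 1/5)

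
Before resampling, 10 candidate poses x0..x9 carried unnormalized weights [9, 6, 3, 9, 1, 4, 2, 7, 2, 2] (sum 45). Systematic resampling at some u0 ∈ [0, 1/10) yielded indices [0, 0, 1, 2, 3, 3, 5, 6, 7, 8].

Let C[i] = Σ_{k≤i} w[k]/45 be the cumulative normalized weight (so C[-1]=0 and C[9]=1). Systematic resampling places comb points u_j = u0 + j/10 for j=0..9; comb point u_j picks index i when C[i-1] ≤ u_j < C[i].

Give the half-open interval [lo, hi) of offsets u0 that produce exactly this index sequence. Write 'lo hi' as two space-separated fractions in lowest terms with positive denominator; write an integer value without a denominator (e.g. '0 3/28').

1/30 1/18

C = [1/5, 1/3, 2/5, 3/5, 28/45, 32/45, 34/45, 41/45, 43/45, 1]
j=0 picked index 0: u0 ∈ [0, 1/5)
j=1 picked index 0: u0 ∈ [-1/10, 1/10)
j=2 picked index 1: u0 ∈ [0, 2/15)
j=3 picked index 2: u0 ∈ [1/30, 1/10)
j=4 picked index 3: u0 ∈ [0, 1/5)
j=5 picked index 3: u0 ∈ [-1/10, 1/10)
j=6 picked index 5: u0 ∈ [1/45, 1/9)
j=7 picked index 6: u0 ∈ [1/90, 1/18)
j=8 picked index 7: u0 ∈ [-2/45, 1/9)
j=9 picked index 8: u0 ∈ [1/90, 1/18)
intersection: [1/30, 1/18)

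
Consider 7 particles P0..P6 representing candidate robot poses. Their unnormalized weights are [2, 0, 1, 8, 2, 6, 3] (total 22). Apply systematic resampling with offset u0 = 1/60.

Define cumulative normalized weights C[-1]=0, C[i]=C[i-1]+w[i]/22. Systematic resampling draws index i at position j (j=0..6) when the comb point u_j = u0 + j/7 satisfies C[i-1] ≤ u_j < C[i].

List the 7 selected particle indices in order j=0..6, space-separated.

0 3 3 3 4 5 6

C = [1/11, 1/11, 3/22, 1/2, 13/22, 19/22, 1]
j=0: u_0=1/60 ∈ [0, 1/11) → index 0
j=1: u_1=67/420 ∈ [3/22, 1/2) → index 3
j=2: u_2=127/420 ∈ [3/22, 1/2) → index 3
j=3: u_3=187/420 ∈ [3/22, 1/2) → index 3
j=4: u_4=247/420 ∈ [1/2, 13/22) → index 4
j=5: u_5=307/420 ∈ [13/22, 19/22) → index 5
j=6: u_6=367/420 ∈ [19/22, 1) → index 6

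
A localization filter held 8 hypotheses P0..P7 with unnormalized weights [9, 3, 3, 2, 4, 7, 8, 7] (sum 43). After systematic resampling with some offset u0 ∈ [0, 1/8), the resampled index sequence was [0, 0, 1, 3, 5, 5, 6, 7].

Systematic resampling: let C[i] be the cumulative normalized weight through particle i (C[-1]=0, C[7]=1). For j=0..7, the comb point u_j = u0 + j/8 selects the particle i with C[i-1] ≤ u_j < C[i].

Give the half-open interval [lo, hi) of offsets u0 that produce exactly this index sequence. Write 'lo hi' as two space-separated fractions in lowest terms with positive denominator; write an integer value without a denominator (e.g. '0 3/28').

0 7/344

C = [9/43, 12/43, 15/43, 17/43, 21/43, 28/43, 36/43, 1]
j=0 picked index 0: u0 ∈ [0, 9/43)
j=1 picked index 0: u0 ∈ [-1/8, 29/344)
j=2 picked index 1: u0 ∈ [-7/172, 5/172)
j=3 picked index 3: u0 ∈ [-9/344, 7/344)
j=4 picked index 5: u0 ∈ [-1/86, 13/86)
j=5 picked index 5: u0 ∈ [-47/344, 9/344)
j=6 picked index 6: u0 ∈ [-17/172, 15/172)
j=7 picked index 7: u0 ∈ [-13/344, 1/8)
intersection: [0, 7/344)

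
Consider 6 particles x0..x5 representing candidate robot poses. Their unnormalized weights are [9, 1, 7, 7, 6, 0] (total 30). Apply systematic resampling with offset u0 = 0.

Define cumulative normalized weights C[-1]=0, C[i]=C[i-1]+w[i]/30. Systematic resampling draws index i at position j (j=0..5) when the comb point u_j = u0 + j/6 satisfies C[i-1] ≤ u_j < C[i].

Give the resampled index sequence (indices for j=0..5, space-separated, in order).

C = [3/10, 1/3, 17/30, 4/5, 1, 1]
j=0: u_0=0 ∈ [0, 3/10) → index 0
j=1: u_1=1/6 ∈ [0, 3/10) → index 0
j=2: u_2=1/3 ∈ [1/3, 17/30) → index 2
j=3: u_3=1/2 ∈ [1/3, 17/30) → index 2
j=4: u_4=2/3 ∈ [17/30, 4/5) → index 3
j=5: u_5=5/6 ∈ [4/5, 1) → index 4

0 0 2 2 3 4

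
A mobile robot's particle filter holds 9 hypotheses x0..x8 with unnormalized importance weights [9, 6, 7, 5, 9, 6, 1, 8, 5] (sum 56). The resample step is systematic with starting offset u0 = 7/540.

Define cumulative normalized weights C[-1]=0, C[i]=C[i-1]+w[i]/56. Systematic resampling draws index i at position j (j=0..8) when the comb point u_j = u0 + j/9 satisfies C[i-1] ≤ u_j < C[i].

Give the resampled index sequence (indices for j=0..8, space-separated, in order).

0 0 1 2 3 4 5 7 7

C = [9/56, 15/56, 11/28, 27/56, 9/14, 3/4, 43/56, 51/56, 1]
j=0: u_0=7/540 ∈ [0, 9/56) → index 0
j=1: u_1=67/540 ∈ [0, 9/56) → index 0
j=2: u_2=127/540 ∈ [9/56, 15/56) → index 1
j=3: u_3=187/540 ∈ [15/56, 11/28) → index 2
j=4: u_4=247/540 ∈ [11/28, 27/56) → index 3
j=5: u_5=307/540 ∈ [27/56, 9/14) → index 4
j=6: u_6=367/540 ∈ [9/14, 3/4) → index 5
j=7: u_7=427/540 ∈ [43/56, 51/56) → index 7
j=8: u_8=487/540 ∈ [43/56, 51/56) → index 7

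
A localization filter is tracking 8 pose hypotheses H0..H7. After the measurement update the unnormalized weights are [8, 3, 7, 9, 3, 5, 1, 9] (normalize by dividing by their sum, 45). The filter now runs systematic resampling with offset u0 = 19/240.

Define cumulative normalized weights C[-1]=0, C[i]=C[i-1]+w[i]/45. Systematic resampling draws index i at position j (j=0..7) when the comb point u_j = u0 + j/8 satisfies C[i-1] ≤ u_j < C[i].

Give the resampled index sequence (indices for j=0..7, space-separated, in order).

C = [8/45, 11/45, 2/5, 3/5, 2/3, 7/9, 4/5, 1]
j=0: u_0=19/240 ∈ [0, 8/45) → index 0
j=1: u_1=49/240 ∈ [8/45, 11/45) → index 1
j=2: u_2=79/240 ∈ [11/45, 2/5) → index 2
j=3: u_3=109/240 ∈ [2/5, 3/5) → index 3
j=4: u_4=139/240 ∈ [2/5, 3/5) → index 3
j=5: u_5=169/240 ∈ [2/3, 7/9) → index 5
j=6: u_6=199/240 ∈ [4/5, 1) → index 7
j=7: u_7=229/240 ∈ [4/5, 1) → index 7

0 1 2 3 3 5 7 7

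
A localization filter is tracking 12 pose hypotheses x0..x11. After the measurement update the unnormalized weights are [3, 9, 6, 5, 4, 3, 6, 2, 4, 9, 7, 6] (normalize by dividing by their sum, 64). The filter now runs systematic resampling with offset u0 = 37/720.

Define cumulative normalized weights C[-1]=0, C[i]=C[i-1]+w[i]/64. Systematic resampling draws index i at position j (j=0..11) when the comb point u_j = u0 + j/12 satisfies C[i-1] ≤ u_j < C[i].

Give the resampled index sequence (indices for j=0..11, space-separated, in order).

1 1 2 3 4 5 6 8 9 10 10 11

C = [3/64, 3/16, 9/32, 23/64, 27/64, 15/32, 9/16, 19/32, 21/32, 51/64, 29/32, 1]
j=0: u_0=37/720 ∈ [3/64, 3/16) → index 1
j=1: u_1=97/720 ∈ [3/64, 3/16) → index 1
j=2: u_2=157/720 ∈ [3/16, 9/32) → index 2
j=3: u_3=217/720 ∈ [9/32, 23/64) → index 3
j=4: u_4=277/720 ∈ [23/64, 27/64) → index 4
j=5: u_5=337/720 ∈ [27/64, 15/32) → index 5
j=6: u_6=397/720 ∈ [15/32, 9/16) → index 6
j=7: u_7=457/720 ∈ [19/32, 21/32) → index 8
j=8: u_8=517/720 ∈ [21/32, 51/64) → index 9
j=9: u_9=577/720 ∈ [51/64, 29/32) → index 10
j=10: u_10=637/720 ∈ [51/64, 29/32) → index 10
j=11: u_11=697/720 ∈ [29/32, 1) → index 11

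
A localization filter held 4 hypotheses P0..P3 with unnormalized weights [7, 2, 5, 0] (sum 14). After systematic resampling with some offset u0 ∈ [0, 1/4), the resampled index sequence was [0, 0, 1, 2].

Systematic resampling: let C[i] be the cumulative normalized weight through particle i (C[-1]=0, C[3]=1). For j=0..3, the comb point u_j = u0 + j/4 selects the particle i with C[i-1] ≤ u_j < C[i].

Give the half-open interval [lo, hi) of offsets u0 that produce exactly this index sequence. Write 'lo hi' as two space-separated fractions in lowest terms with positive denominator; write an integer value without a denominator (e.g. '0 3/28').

C = [1/2, 9/14, 1, 1]
j=0 picked index 0: u0 ∈ [0, 1/2)
j=1 picked index 0: u0 ∈ [-1/4, 1/4)
j=2 picked index 1: u0 ∈ [0, 1/7)
j=3 picked index 2: u0 ∈ [-3/28, 1/4)
intersection: [0, 1/7)

0 1/7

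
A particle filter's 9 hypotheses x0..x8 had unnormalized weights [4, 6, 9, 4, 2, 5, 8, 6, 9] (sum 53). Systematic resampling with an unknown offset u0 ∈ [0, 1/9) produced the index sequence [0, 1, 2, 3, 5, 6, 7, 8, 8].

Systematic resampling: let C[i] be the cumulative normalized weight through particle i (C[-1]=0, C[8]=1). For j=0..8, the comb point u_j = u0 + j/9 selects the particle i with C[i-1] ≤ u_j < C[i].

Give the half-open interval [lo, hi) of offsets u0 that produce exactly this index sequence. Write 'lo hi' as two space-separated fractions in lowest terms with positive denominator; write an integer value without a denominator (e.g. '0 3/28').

C = [4/53, 10/53, 19/53, 23/53, 25/53, 30/53, 38/53, 44/53, 1]
j=0 picked index 0: u0 ∈ [0, 4/53)
j=1 picked index 1: u0 ∈ [-17/477, 37/477)
j=2 picked index 2: u0 ∈ [-16/477, 65/477)
j=3 picked index 3: u0 ∈ [4/159, 16/159)
j=4 picked index 5: u0 ∈ [13/477, 58/477)
j=5 picked index 6: u0 ∈ [5/477, 77/477)
j=6 picked index 7: u0 ∈ [8/159, 26/159)
j=7 picked index 8: u0 ∈ [25/477, 2/9)
j=8 picked index 8: u0 ∈ [-28/477, 1/9)
intersection: [25/477, 4/53)

25/477 4/53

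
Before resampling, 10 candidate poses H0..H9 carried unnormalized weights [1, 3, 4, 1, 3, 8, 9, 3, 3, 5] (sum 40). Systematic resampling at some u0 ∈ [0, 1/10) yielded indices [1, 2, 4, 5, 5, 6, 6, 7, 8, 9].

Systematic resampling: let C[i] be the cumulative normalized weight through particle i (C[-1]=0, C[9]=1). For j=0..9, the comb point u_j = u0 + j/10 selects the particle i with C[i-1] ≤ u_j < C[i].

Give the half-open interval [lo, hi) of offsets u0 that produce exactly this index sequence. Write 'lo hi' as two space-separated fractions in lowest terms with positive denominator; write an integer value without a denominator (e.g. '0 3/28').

1/40 3/40

C = [1/40, 1/10, 1/5, 9/40, 3/10, 1/2, 29/40, 4/5, 7/8, 1]
j=0 picked index 1: u0 ∈ [1/40, 1/10)
j=1 picked index 2: u0 ∈ [0, 1/10)
j=2 picked index 4: u0 ∈ [1/40, 1/10)
j=3 picked index 5: u0 ∈ [0, 1/5)
j=4 picked index 5: u0 ∈ [-1/10, 1/10)
j=5 picked index 6: u0 ∈ [0, 9/40)
j=6 picked index 6: u0 ∈ [-1/10, 1/8)
j=7 picked index 7: u0 ∈ [1/40, 1/10)
j=8 picked index 8: u0 ∈ [0, 3/40)
j=9 picked index 9: u0 ∈ [-1/40, 1/10)
intersection: [1/40, 3/40)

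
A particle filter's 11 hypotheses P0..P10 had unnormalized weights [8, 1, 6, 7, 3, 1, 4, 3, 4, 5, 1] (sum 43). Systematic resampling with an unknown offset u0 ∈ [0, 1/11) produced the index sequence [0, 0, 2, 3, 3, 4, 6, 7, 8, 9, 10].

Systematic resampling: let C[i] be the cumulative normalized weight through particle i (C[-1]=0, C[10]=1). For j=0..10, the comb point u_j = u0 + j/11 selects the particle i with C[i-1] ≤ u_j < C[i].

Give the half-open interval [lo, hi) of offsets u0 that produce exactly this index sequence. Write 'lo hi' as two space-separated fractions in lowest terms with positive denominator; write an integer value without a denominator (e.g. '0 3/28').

C = [8/43, 9/43, 15/43, 22/43, 25/43, 26/43, 30/43, 33/43, 37/43, 42/43, 1]
j=0 picked index 0: u0 ∈ [0, 8/43)
j=1 picked index 0: u0 ∈ [-1/11, 45/473)
j=2 picked index 2: u0 ∈ [13/473, 79/473)
j=3 picked index 3: u0 ∈ [36/473, 113/473)
j=4 picked index 3: u0 ∈ [-7/473, 70/473)
j=5 picked index 4: u0 ∈ [27/473, 60/473)
j=6 picked index 6: u0 ∈ [28/473, 72/473)
j=7 picked index 7: u0 ∈ [29/473, 62/473)
j=8 picked index 8: u0 ∈ [19/473, 63/473)
j=9 picked index 9: u0 ∈ [20/473, 75/473)
j=10 picked index 10: u0 ∈ [32/473, 1/11)
intersection: [36/473, 1/11)

36/473 1/11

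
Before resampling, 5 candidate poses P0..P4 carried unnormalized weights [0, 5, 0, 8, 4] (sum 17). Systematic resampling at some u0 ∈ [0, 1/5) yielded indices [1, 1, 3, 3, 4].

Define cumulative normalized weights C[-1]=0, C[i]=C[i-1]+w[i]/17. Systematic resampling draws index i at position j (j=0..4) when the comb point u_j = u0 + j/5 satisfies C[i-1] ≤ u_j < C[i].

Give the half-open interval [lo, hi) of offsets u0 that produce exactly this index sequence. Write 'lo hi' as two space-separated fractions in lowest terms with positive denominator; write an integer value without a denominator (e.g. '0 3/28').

0 8/85

C = [0, 5/17, 5/17, 13/17, 1]
j=0 picked index 1: u0 ∈ [0, 5/17)
j=1 picked index 1: u0 ∈ [-1/5, 8/85)
j=2 picked index 3: u0 ∈ [-9/85, 31/85)
j=3 picked index 3: u0 ∈ [-26/85, 14/85)
j=4 picked index 4: u0 ∈ [-3/85, 1/5)
intersection: [0, 8/85)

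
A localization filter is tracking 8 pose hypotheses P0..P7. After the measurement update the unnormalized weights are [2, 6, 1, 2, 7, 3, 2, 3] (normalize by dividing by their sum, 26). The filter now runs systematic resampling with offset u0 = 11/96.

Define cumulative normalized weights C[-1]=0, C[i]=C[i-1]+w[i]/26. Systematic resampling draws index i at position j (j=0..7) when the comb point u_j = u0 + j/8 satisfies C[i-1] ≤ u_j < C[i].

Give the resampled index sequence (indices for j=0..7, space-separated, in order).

1 1 3 4 4 5 6 7

C = [1/13, 4/13, 9/26, 11/26, 9/13, 21/26, 23/26, 1]
j=0: u_0=11/96 ∈ [1/13, 4/13) → index 1
j=1: u_1=23/96 ∈ [1/13, 4/13) → index 1
j=2: u_2=35/96 ∈ [9/26, 11/26) → index 3
j=3: u_3=47/96 ∈ [11/26, 9/13) → index 4
j=4: u_4=59/96 ∈ [11/26, 9/13) → index 4
j=5: u_5=71/96 ∈ [9/13, 21/26) → index 5
j=6: u_6=83/96 ∈ [21/26, 23/26) → index 6
j=7: u_7=95/96 ∈ [23/26, 1) → index 7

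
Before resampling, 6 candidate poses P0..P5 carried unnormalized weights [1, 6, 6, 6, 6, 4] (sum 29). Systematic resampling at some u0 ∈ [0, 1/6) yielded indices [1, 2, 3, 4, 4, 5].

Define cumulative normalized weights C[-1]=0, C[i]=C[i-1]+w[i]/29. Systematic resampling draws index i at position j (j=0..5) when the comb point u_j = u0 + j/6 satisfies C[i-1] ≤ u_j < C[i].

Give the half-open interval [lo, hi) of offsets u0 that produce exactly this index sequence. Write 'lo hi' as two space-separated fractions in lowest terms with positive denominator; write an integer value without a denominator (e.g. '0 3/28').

C = [1/29, 7/29, 13/29, 19/29, 25/29, 1]
j=0 picked index 1: u0 ∈ [1/29, 7/29)
j=1 picked index 2: u0 ∈ [13/174, 49/174)
j=2 picked index 3: u0 ∈ [10/87, 28/87)
j=3 picked index 4: u0 ∈ [9/58, 21/58)
j=4 picked index 4: u0 ∈ [-1/87, 17/87)
j=5 picked index 5: u0 ∈ [5/174, 1/6)
intersection: [9/58, 1/6)

9/58 1/6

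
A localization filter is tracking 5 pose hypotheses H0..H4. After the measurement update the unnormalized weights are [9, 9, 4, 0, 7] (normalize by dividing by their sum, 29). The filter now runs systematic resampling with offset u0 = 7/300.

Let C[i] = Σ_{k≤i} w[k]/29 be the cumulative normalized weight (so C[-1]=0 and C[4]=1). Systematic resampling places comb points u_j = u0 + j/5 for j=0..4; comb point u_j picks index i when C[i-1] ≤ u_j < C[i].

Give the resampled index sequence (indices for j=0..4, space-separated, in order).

0 0 1 2 4

C = [9/29, 18/29, 22/29, 22/29, 1]
j=0: u_0=7/300 ∈ [0, 9/29) → index 0
j=1: u_1=67/300 ∈ [0, 9/29) → index 0
j=2: u_2=127/300 ∈ [9/29, 18/29) → index 1
j=3: u_3=187/300 ∈ [18/29, 22/29) → index 2
j=4: u_4=247/300 ∈ [22/29, 1) → index 4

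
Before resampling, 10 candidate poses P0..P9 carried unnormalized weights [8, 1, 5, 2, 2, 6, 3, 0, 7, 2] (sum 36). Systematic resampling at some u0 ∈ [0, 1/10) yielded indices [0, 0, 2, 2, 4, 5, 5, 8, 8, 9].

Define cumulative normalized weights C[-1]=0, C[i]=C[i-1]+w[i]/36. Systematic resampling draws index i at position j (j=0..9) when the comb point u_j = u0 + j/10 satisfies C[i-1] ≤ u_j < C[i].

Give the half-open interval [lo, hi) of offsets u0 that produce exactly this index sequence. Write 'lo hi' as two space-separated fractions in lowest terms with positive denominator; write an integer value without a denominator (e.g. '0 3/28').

C = [2/9, 1/4, 7/18, 4/9, 1/2, 2/3, 3/4, 3/4, 17/18, 1]
j=0 picked index 0: u0 ∈ [0, 2/9)
j=1 picked index 0: u0 ∈ [-1/10, 11/90)
j=2 picked index 2: u0 ∈ [1/20, 17/90)
j=3 picked index 2: u0 ∈ [-1/20, 4/45)
j=4 picked index 4: u0 ∈ [2/45, 1/10)
j=5 picked index 5: u0 ∈ [0, 1/6)
j=6 picked index 5: u0 ∈ [-1/10, 1/15)
j=7 picked index 8: u0 ∈ [1/20, 11/45)
j=8 picked index 8: u0 ∈ [-1/20, 13/90)
j=9 picked index 9: u0 ∈ [2/45, 1/10)
intersection: [1/20, 1/15)

1/20 1/15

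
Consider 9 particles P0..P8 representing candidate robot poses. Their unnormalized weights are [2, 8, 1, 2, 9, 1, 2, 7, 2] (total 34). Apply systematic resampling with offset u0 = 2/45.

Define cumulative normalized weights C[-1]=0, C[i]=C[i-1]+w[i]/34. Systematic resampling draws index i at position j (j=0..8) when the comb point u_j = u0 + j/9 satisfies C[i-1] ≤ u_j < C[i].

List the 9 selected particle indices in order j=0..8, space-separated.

C = [1/17, 5/17, 11/34, 13/34, 11/17, 23/34, 25/34, 16/17, 1]
j=0: u_0=2/45 ∈ [0, 1/17) → index 0
j=1: u_1=7/45 ∈ [1/17, 5/17) → index 1
j=2: u_2=4/15 ∈ [1/17, 5/17) → index 1
j=3: u_3=17/45 ∈ [11/34, 13/34) → index 3
j=4: u_4=22/45 ∈ [13/34, 11/17) → index 4
j=5: u_5=3/5 ∈ [13/34, 11/17) → index 4
j=6: u_6=32/45 ∈ [23/34, 25/34) → index 6
j=7: u_7=37/45 ∈ [25/34, 16/17) → index 7
j=8: u_8=14/15 ∈ [25/34, 16/17) → index 7

0 1 1 3 4 4 6 7 7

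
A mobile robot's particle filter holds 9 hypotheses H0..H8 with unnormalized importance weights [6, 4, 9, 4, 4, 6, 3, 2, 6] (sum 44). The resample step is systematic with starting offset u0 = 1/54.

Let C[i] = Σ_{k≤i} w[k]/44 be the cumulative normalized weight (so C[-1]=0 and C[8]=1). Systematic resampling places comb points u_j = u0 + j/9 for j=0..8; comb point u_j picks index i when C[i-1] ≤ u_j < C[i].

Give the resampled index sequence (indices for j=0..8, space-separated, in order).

C = [3/22, 5/22, 19/44, 23/44, 27/44, 3/4, 9/11, 19/22, 1]
j=0: u_0=1/54 ∈ [0, 3/22) → index 0
j=1: u_1=7/54 ∈ [0, 3/22) → index 0
j=2: u_2=13/54 ∈ [5/22, 19/44) → index 2
j=3: u_3=19/54 ∈ [5/22, 19/44) → index 2
j=4: u_4=25/54 ∈ [19/44, 23/44) → index 3
j=5: u_5=31/54 ∈ [23/44, 27/44) → index 4
j=6: u_6=37/54 ∈ [27/44, 3/4) → index 5
j=7: u_7=43/54 ∈ [3/4, 9/11) → index 6
j=8: u_8=49/54 ∈ [19/22, 1) → index 8

0 0 2 2 3 4 5 6 8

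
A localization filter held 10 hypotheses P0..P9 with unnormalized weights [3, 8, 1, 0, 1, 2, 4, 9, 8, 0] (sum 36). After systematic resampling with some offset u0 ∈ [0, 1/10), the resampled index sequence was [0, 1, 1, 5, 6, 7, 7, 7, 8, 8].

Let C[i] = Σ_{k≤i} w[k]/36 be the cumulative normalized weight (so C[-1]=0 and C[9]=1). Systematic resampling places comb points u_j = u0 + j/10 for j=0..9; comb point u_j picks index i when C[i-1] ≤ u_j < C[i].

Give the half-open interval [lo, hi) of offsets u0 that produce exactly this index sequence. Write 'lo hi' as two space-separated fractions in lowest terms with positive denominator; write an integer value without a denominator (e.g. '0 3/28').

C = [1/12, 11/36, 1/3, 1/3, 13/36, 5/12, 19/36, 7/9, 1, 1]
j=0 picked index 0: u0 ∈ [0, 1/12)
j=1 picked index 1: u0 ∈ [-1/60, 37/180)
j=2 picked index 1: u0 ∈ [-7/60, 19/180)
j=3 picked index 5: u0 ∈ [11/180, 7/60)
j=4 picked index 6: u0 ∈ [1/60, 23/180)
j=5 picked index 7: u0 ∈ [1/36, 5/18)
j=6 picked index 7: u0 ∈ [-13/180, 8/45)
j=7 picked index 7: u0 ∈ [-31/180, 7/90)
j=8 picked index 8: u0 ∈ [-1/45, 1/5)
j=9 picked index 8: u0 ∈ [-11/90, 1/10)
intersection: [11/180, 7/90)

11/180 7/90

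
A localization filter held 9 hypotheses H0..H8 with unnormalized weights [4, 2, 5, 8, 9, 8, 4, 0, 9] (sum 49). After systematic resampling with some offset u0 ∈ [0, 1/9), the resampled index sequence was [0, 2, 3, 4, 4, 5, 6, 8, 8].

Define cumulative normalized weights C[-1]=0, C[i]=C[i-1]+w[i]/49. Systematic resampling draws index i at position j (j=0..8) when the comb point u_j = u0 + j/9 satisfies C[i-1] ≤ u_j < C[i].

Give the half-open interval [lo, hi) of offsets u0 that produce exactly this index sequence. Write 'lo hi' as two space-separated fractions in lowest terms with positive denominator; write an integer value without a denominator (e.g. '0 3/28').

C = [4/49, 6/49, 11/49, 19/49, 4/7, 36/49, 40/49, 40/49, 1]
j=0 picked index 0: u0 ∈ [0, 4/49)
j=1 picked index 2: u0 ∈ [5/441, 50/441)
j=2 picked index 3: u0 ∈ [1/441, 73/441)
j=3 picked index 4: u0 ∈ [8/147, 5/21)
j=4 picked index 4: u0 ∈ [-25/441, 8/63)
j=5 picked index 5: u0 ∈ [1/63, 79/441)
j=6 picked index 6: u0 ∈ [10/147, 22/147)
j=7 picked index 8: u0 ∈ [17/441, 2/9)
j=8 picked index 8: u0 ∈ [-32/441, 1/9)
intersection: [10/147, 4/49)

10/147 4/49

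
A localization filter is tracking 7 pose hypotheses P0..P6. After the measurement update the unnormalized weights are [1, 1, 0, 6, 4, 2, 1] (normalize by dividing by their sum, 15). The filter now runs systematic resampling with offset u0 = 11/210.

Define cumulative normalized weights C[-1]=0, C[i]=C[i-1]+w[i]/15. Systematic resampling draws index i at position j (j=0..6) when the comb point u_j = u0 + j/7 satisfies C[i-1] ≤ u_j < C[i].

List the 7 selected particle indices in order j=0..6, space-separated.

C = [1/15, 2/15, 2/15, 8/15, 4/5, 14/15, 1]
j=0: u_0=11/210 ∈ [0, 1/15) → index 0
j=1: u_1=41/210 ∈ [2/15, 8/15) → index 3
j=2: u_2=71/210 ∈ [2/15, 8/15) → index 3
j=3: u_3=101/210 ∈ [2/15, 8/15) → index 3
j=4: u_4=131/210 ∈ [8/15, 4/5) → index 4
j=5: u_5=23/30 ∈ [8/15, 4/5) → index 4
j=6: u_6=191/210 ∈ [4/5, 14/15) → index 5

0 3 3 3 4 4 5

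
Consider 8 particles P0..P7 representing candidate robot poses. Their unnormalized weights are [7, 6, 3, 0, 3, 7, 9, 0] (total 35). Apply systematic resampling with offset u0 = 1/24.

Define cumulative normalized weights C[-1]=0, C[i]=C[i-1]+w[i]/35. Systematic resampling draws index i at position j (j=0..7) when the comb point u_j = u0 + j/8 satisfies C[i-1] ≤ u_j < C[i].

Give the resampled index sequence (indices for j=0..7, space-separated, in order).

0 0 1 2 4 5 6 6

C = [1/5, 13/35, 16/35, 16/35, 19/35, 26/35, 1, 1]
j=0: u_0=1/24 ∈ [0, 1/5) → index 0
j=1: u_1=1/6 ∈ [0, 1/5) → index 0
j=2: u_2=7/24 ∈ [1/5, 13/35) → index 1
j=3: u_3=5/12 ∈ [13/35, 16/35) → index 2
j=4: u_4=13/24 ∈ [16/35, 19/35) → index 4
j=5: u_5=2/3 ∈ [19/35, 26/35) → index 5
j=6: u_6=19/24 ∈ [26/35, 1) → index 6
j=7: u_7=11/12 ∈ [26/35, 1) → index 6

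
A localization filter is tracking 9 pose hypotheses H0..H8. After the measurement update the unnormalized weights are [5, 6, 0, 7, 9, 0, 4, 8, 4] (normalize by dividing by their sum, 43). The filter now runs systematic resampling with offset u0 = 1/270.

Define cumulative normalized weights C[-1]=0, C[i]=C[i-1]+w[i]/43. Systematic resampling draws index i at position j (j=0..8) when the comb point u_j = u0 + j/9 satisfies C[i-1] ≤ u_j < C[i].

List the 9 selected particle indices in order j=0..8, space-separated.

C = [5/43, 11/43, 11/43, 18/43, 27/43, 27/43, 31/43, 39/43, 1]
j=0: u_0=1/270 ∈ [0, 5/43) → index 0
j=1: u_1=31/270 ∈ [0, 5/43) → index 0
j=2: u_2=61/270 ∈ [5/43, 11/43) → index 1
j=3: u_3=91/270 ∈ [11/43, 18/43) → index 3
j=4: u_4=121/270 ∈ [18/43, 27/43) → index 4
j=5: u_5=151/270 ∈ [18/43, 27/43) → index 4
j=6: u_6=181/270 ∈ [27/43, 31/43) → index 6
j=7: u_7=211/270 ∈ [31/43, 39/43) → index 7
j=8: u_8=241/270 ∈ [31/43, 39/43) → index 7

0 0 1 3 4 4 6 7 7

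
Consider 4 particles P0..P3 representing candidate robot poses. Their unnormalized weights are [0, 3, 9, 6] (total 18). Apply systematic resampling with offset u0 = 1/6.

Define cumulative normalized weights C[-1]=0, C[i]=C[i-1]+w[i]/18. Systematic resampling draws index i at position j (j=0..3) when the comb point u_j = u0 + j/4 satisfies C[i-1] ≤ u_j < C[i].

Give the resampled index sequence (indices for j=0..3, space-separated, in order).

2 2 3 3

C = [0, 1/6, 2/3, 1]
j=0: u_0=1/6 ∈ [1/6, 2/3) → index 2
j=1: u_1=5/12 ∈ [1/6, 2/3) → index 2
j=2: u_2=2/3 ∈ [2/3, 1) → index 3
j=3: u_3=11/12 ∈ [2/3, 1) → index 3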